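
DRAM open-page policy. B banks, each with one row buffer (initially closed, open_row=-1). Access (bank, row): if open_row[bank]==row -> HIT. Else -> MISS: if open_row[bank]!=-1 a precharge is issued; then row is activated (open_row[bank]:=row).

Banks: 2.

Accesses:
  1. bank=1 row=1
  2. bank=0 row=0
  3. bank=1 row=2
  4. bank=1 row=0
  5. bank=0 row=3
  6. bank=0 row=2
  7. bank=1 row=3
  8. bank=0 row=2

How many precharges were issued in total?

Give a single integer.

Acc 1: bank1 row1 -> MISS (open row1); precharges=0
Acc 2: bank0 row0 -> MISS (open row0); precharges=0
Acc 3: bank1 row2 -> MISS (open row2); precharges=1
Acc 4: bank1 row0 -> MISS (open row0); precharges=2
Acc 5: bank0 row3 -> MISS (open row3); precharges=3
Acc 6: bank0 row2 -> MISS (open row2); precharges=4
Acc 7: bank1 row3 -> MISS (open row3); precharges=5
Acc 8: bank0 row2 -> HIT

Answer: 5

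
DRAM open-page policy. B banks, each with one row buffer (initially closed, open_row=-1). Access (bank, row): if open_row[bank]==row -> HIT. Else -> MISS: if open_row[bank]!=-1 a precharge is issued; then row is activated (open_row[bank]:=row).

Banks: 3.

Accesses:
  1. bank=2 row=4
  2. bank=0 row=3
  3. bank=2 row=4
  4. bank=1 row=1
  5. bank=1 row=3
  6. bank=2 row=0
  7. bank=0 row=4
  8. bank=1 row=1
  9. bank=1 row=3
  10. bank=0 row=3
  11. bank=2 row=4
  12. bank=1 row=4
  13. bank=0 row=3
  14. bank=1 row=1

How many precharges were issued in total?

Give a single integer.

Acc 1: bank2 row4 -> MISS (open row4); precharges=0
Acc 2: bank0 row3 -> MISS (open row3); precharges=0
Acc 3: bank2 row4 -> HIT
Acc 4: bank1 row1 -> MISS (open row1); precharges=0
Acc 5: bank1 row3 -> MISS (open row3); precharges=1
Acc 6: bank2 row0 -> MISS (open row0); precharges=2
Acc 7: bank0 row4 -> MISS (open row4); precharges=3
Acc 8: bank1 row1 -> MISS (open row1); precharges=4
Acc 9: bank1 row3 -> MISS (open row3); precharges=5
Acc 10: bank0 row3 -> MISS (open row3); precharges=6
Acc 11: bank2 row4 -> MISS (open row4); precharges=7
Acc 12: bank1 row4 -> MISS (open row4); precharges=8
Acc 13: bank0 row3 -> HIT
Acc 14: bank1 row1 -> MISS (open row1); precharges=9

Answer: 9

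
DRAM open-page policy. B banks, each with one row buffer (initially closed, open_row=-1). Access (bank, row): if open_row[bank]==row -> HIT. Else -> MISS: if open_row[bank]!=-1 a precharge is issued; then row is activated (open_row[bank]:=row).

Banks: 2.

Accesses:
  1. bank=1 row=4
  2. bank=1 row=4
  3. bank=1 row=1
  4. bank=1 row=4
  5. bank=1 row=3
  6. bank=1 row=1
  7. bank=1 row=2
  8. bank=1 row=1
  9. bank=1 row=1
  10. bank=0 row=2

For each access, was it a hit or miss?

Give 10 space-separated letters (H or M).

Answer: M H M M M M M M H M

Derivation:
Acc 1: bank1 row4 -> MISS (open row4); precharges=0
Acc 2: bank1 row4 -> HIT
Acc 3: bank1 row1 -> MISS (open row1); precharges=1
Acc 4: bank1 row4 -> MISS (open row4); precharges=2
Acc 5: bank1 row3 -> MISS (open row3); precharges=3
Acc 6: bank1 row1 -> MISS (open row1); precharges=4
Acc 7: bank1 row2 -> MISS (open row2); precharges=5
Acc 8: bank1 row1 -> MISS (open row1); precharges=6
Acc 9: bank1 row1 -> HIT
Acc 10: bank0 row2 -> MISS (open row2); precharges=6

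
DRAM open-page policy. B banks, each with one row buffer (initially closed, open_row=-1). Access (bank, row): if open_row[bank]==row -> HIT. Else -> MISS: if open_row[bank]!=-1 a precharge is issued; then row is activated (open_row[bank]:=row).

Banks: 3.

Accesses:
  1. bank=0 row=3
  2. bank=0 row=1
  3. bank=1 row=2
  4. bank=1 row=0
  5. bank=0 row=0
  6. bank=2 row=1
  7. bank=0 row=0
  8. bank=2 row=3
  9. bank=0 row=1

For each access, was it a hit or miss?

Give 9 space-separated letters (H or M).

Answer: M M M M M M H M M

Derivation:
Acc 1: bank0 row3 -> MISS (open row3); precharges=0
Acc 2: bank0 row1 -> MISS (open row1); precharges=1
Acc 3: bank1 row2 -> MISS (open row2); precharges=1
Acc 4: bank1 row0 -> MISS (open row0); precharges=2
Acc 5: bank0 row0 -> MISS (open row0); precharges=3
Acc 6: bank2 row1 -> MISS (open row1); precharges=3
Acc 7: bank0 row0 -> HIT
Acc 8: bank2 row3 -> MISS (open row3); precharges=4
Acc 9: bank0 row1 -> MISS (open row1); precharges=5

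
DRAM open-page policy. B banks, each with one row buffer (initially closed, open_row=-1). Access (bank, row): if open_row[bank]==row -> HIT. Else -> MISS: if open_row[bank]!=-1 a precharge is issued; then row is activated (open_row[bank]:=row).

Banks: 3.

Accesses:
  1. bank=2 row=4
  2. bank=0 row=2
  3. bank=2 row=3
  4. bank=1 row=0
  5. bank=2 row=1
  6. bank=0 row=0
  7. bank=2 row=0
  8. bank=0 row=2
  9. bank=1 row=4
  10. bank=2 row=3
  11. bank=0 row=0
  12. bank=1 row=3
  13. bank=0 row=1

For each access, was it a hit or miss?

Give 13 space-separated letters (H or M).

Acc 1: bank2 row4 -> MISS (open row4); precharges=0
Acc 2: bank0 row2 -> MISS (open row2); precharges=0
Acc 3: bank2 row3 -> MISS (open row3); precharges=1
Acc 4: bank1 row0 -> MISS (open row0); precharges=1
Acc 5: bank2 row1 -> MISS (open row1); precharges=2
Acc 6: bank0 row0 -> MISS (open row0); precharges=3
Acc 7: bank2 row0 -> MISS (open row0); precharges=4
Acc 8: bank0 row2 -> MISS (open row2); precharges=5
Acc 9: bank1 row4 -> MISS (open row4); precharges=6
Acc 10: bank2 row3 -> MISS (open row3); precharges=7
Acc 11: bank0 row0 -> MISS (open row0); precharges=8
Acc 12: bank1 row3 -> MISS (open row3); precharges=9
Acc 13: bank0 row1 -> MISS (open row1); precharges=10

Answer: M M M M M M M M M M M M M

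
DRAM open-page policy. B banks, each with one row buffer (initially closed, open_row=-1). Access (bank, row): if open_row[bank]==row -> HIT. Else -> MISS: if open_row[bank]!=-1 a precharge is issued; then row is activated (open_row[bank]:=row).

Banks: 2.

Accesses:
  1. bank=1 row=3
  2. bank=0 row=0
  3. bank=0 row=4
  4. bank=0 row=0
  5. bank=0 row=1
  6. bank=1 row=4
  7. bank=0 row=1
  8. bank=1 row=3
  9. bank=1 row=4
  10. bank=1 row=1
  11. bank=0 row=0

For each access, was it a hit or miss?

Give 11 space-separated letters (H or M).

Acc 1: bank1 row3 -> MISS (open row3); precharges=0
Acc 2: bank0 row0 -> MISS (open row0); precharges=0
Acc 3: bank0 row4 -> MISS (open row4); precharges=1
Acc 4: bank0 row0 -> MISS (open row0); precharges=2
Acc 5: bank0 row1 -> MISS (open row1); precharges=3
Acc 6: bank1 row4 -> MISS (open row4); precharges=4
Acc 7: bank0 row1 -> HIT
Acc 8: bank1 row3 -> MISS (open row3); precharges=5
Acc 9: bank1 row4 -> MISS (open row4); precharges=6
Acc 10: bank1 row1 -> MISS (open row1); precharges=7
Acc 11: bank0 row0 -> MISS (open row0); precharges=8

Answer: M M M M M M H M M M M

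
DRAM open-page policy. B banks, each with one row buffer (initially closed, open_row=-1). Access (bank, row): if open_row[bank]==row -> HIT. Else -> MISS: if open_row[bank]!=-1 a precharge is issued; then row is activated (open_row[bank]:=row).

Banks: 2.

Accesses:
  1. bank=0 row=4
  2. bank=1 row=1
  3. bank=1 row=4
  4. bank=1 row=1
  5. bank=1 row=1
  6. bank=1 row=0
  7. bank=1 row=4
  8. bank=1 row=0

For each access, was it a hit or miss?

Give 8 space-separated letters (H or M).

Acc 1: bank0 row4 -> MISS (open row4); precharges=0
Acc 2: bank1 row1 -> MISS (open row1); precharges=0
Acc 3: bank1 row4 -> MISS (open row4); precharges=1
Acc 4: bank1 row1 -> MISS (open row1); precharges=2
Acc 5: bank1 row1 -> HIT
Acc 6: bank1 row0 -> MISS (open row0); precharges=3
Acc 7: bank1 row4 -> MISS (open row4); precharges=4
Acc 8: bank1 row0 -> MISS (open row0); precharges=5

Answer: M M M M H M M M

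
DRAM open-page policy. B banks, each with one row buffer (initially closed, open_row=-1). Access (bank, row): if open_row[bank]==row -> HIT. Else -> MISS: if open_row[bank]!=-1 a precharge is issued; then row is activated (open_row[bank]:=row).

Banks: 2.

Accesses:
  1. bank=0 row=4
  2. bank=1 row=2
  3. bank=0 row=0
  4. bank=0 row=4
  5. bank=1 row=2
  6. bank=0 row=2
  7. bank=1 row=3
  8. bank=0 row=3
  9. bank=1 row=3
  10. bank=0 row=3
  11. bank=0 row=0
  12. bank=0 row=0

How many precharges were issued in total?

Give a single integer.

Answer: 6

Derivation:
Acc 1: bank0 row4 -> MISS (open row4); precharges=0
Acc 2: bank1 row2 -> MISS (open row2); precharges=0
Acc 3: bank0 row0 -> MISS (open row0); precharges=1
Acc 4: bank0 row4 -> MISS (open row4); precharges=2
Acc 5: bank1 row2 -> HIT
Acc 6: bank0 row2 -> MISS (open row2); precharges=3
Acc 7: bank1 row3 -> MISS (open row3); precharges=4
Acc 8: bank0 row3 -> MISS (open row3); precharges=5
Acc 9: bank1 row3 -> HIT
Acc 10: bank0 row3 -> HIT
Acc 11: bank0 row0 -> MISS (open row0); precharges=6
Acc 12: bank0 row0 -> HIT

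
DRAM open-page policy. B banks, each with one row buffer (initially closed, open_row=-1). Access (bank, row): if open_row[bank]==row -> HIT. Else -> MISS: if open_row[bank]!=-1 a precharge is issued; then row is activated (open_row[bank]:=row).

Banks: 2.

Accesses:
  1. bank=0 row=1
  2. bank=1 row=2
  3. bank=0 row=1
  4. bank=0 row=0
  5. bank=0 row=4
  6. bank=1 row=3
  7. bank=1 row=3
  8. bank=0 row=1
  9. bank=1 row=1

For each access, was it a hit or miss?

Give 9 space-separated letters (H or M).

Answer: M M H M M M H M M

Derivation:
Acc 1: bank0 row1 -> MISS (open row1); precharges=0
Acc 2: bank1 row2 -> MISS (open row2); precharges=0
Acc 3: bank0 row1 -> HIT
Acc 4: bank0 row0 -> MISS (open row0); precharges=1
Acc 5: bank0 row4 -> MISS (open row4); precharges=2
Acc 6: bank1 row3 -> MISS (open row3); precharges=3
Acc 7: bank1 row3 -> HIT
Acc 8: bank0 row1 -> MISS (open row1); precharges=4
Acc 9: bank1 row1 -> MISS (open row1); precharges=5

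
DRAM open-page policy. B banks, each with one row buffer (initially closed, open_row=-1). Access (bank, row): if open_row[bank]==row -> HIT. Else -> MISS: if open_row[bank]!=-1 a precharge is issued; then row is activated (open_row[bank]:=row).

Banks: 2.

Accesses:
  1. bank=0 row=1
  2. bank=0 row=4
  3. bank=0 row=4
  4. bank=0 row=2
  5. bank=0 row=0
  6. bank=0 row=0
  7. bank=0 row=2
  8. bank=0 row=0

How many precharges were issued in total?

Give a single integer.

Answer: 5

Derivation:
Acc 1: bank0 row1 -> MISS (open row1); precharges=0
Acc 2: bank0 row4 -> MISS (open row4); precharges=1
Acc 3: bank0 row4 -> HIT
Acc 4: bank0 row2 -> MISS (open row2); precharges=2
Acc 5: bank0 row0 -> MISS (open row0); precharges=3
Acc 6: bank0 row0 -> HIT
Acc 7: bank0 row2 -> MISS (open row2); precharges=4
Acc 8: bank0 row0 -> MISS (open row0); precharges=5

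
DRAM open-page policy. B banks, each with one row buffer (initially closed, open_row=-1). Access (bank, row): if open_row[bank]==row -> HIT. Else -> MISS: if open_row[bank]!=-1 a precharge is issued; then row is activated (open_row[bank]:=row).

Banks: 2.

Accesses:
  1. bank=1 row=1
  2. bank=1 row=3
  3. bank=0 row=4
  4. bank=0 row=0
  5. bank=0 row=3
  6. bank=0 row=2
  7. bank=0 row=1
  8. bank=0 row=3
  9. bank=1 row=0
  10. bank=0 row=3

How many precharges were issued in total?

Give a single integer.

Acc 1: bank1 row1 -> MISS (open row1); precharges=0
Acc 2: bank1 row3 -> MISS (open row3); precharges=1
Acc 3: bank0 row4 -> MISS (open row4); precharges=1
Acc 4: bank0 row0 -> MISS (open row0); precharges=2
Acc 5: bank0 row3 -> MISS (open row3); precharges=3
Acc 6: bank0 row2 -> MISS (open row2); precharges=4
Acc 7: bank0 row1 -> MISS (open row1); precharges=5
Acc 8: bank0 row3 -> MISS (open row3); precharges=6
Acc 9: bank1 row0 -> MISS (open row0); precharges=7
Acc 10: bank0 row3 -> HIT

Answer: 7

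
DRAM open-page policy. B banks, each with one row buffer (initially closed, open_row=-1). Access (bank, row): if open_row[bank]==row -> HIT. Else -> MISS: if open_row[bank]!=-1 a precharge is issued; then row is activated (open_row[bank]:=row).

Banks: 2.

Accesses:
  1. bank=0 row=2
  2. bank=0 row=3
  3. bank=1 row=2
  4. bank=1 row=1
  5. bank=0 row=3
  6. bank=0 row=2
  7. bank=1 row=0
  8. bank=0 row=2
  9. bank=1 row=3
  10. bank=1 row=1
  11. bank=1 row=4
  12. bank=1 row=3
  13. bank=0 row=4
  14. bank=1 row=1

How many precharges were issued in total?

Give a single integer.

Answer: 10

Derivation:
Acc 1: bank0 row2 -> MISS (open row2); precharges=0
Acc 2: bank0 row3 -> MISS (open row3); precharges=1
Acc 3: bank1 row2 -> MISS (open row2); precharges=1
Acc 4: bank1 row1 -> MISS (open row1); precharges=2
Acc 5: bank0 row3 -> HIT
Acc 6: bank0 row2 -> MISS (open row2); precharges=3
Acc 7: bank1 row0 -> MISS (open row0); precharges=4
Acc 8: bank0 row2 -> HIT
Acc 9: bank1 row3 -> MISS (open row3); precharges=5
Acc 10: bank1 row1 -> MISS (open row1); precharges=6
Acc 11: bank1 row4 -> MISS (open row4); precharges=7
Acc 12: bank1 row3 -> MISS (open row3); precharges=8
Acc 13: bank0 row4 -> MISS (open row4); precharges=9
Acc 14: bank1 row1 -> MISS (open row1); precharges=10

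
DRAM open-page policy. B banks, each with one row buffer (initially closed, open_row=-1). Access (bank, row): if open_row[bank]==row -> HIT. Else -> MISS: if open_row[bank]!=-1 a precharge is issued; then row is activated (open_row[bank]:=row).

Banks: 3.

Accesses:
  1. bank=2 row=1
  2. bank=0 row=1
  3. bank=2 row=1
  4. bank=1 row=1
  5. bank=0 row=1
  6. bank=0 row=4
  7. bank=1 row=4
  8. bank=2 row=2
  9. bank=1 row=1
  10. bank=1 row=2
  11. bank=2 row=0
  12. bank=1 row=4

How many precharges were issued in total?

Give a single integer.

Acc 1: bank2 row1 -> MISS (open row1); precharges=0
Acc 2: bank0 row1 -> MISS (open row1); precharges=0
Acc 3: bank2 row1 -> HIT
Acc 4: bank1 row1 -> MISS (open row1); precharges=0
Acc 5: bank0 row1 -> HIT
Acc 6: bank0 row4 -> MISS (open row4); precharges=1
Acc 7: bank1 row4 -> MISS (open row4); precharges=2
Acc 8: bank2 row2 -> MISS (open row2); precharges=3
Acc 9: bank1 row1 -> MISS (open row1); precharges=4
Acc 10: bank1 row2 -> MISS (open row2); precharges=5
Acc 11: bank2 row0 -> MISS (open row0); precharges=6
Acc 12: bank1 row4 -> MISS (open row4); precharges=7

Answer: 7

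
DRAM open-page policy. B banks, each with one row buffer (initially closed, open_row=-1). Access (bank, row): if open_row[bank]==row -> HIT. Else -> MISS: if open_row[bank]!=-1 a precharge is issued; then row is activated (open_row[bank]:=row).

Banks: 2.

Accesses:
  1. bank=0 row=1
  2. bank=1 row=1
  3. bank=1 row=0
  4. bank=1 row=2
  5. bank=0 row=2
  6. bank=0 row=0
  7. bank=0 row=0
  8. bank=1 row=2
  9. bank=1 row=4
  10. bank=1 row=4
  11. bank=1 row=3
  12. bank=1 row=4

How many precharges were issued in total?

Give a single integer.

Answer: 7

Derivation:
Acc 1: bank0 row1 -> MISS (open row1); precharges=0
Acc 2: bank1 row1 -> MISS (open row1); precharges=0
Acc 3: bank1 row0 -> MISS (open row0); precharges=1
Acc 4: bank1 row2 -> MISS (open row2); precharges=2
Acc 5: bank0 row2 -> MISS (open row2); precharges=3
Acc 6: bank0 row0 -> MISS (open row0); precharges=4
Acc 7: bank0 row0 -> HIT
Acc 8: bank1 row2 -> HIT
Acc 9: bank1 row4 -> MISS (open row4); precharges=5
Acc 10: bank1 row4 -> HIT
Acc 11: bank1 row3 -> MISS (open row3); precharges=6
Acc 12: bank1 row4 -> MISS (open row4); precharges=7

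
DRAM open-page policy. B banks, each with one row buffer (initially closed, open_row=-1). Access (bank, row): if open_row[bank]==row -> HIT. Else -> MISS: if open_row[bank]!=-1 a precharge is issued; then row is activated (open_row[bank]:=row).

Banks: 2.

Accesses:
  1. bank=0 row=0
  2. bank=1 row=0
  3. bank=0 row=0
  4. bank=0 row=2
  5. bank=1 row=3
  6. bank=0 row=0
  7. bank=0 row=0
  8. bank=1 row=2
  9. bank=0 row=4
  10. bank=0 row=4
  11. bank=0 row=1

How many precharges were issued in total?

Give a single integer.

Answer: 6

Derivation:
Acc 1: bank0 row0 -> MISS (open row0); precharges=0
Acc 2: bank1 row0 -> MISS (open row0); precharges=0
Acc 3: bank0 row0 -> HIT
Acc 4: bank0 row2 -> MISS (open row2); precharges=1
Acc 5: bank1 row3 -> MISS (open row3); precharges=2
Acc 6: bank0 row0 -> MISS (open row0); precharges=3
Acc 7: bank0 row0 -> HIT
Acc 8: bank1 row2 -> MISS (open row2); precharges=4
Acc 9: bank0 row4 -> MISS (open row4); precharges=5
Acc 10: bank0 row4 -> HIT
Acc 11: bank0 row1 -> MISS (open row1); precharges=6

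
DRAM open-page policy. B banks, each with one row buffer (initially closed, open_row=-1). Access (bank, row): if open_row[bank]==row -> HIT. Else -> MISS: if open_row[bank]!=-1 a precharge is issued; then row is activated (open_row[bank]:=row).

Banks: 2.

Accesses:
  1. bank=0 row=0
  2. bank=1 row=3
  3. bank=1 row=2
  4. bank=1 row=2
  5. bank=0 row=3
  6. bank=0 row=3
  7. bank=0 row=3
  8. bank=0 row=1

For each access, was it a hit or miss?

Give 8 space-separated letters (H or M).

Acc 1: bank0 row0 -> MISS (open row0); precharges=0
Acc 2: bank1 row3 -> MISS (open row3); precharges=0
Acc 3: bank1 row2 -> MISS (open row2); precharges=1
Acc 4: bank1 row2 -> HIT
Acc 5: bank0 row3 -> MISS (open row3); precharges=2
Acc 6: bank0 row3 -> HIT
Acc 7: bank0 row3 -> HIT
Acc 8: bank0 row1 -> MISS (open row1); precharges=3

Answer: M M M H M H H M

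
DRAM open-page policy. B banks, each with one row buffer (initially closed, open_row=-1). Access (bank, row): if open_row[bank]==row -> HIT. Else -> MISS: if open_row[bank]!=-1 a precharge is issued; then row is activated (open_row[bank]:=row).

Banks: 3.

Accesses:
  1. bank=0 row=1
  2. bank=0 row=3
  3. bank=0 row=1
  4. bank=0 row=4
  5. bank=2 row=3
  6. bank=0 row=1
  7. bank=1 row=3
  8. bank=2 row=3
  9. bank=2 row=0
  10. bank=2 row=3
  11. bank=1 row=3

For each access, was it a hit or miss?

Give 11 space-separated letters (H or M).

Answer: M M M M M M M H M M H

Derivation:
Acc 1: bank0 row1 -> MISS (open row1); precharges=0
Acc 2: bank0 row3 -> MISS (open row3); precharges=1
Acc 3: bank0 row1 -> MISS (open row1); precharges=2
Acc 4: bank0 row4 -> MISS (open row4); precharges=3
Acc 5: bank2 row3 -> MISS (open row3); precharges=3
Acc 6: bank0 row1 -> MISS (open row1); precharges=4
Acc 7: bank1 row3 -> MISS (open row3); precharges=4
Acc 8: bank2 row3 -> HIT
Acc 9: bank2 row0 -> MISS (open row0); precharges=5
Acc 10: bank2 row3 -> MISS (open row3); precharges=6
Acc 11: bank1 row3 -> HIT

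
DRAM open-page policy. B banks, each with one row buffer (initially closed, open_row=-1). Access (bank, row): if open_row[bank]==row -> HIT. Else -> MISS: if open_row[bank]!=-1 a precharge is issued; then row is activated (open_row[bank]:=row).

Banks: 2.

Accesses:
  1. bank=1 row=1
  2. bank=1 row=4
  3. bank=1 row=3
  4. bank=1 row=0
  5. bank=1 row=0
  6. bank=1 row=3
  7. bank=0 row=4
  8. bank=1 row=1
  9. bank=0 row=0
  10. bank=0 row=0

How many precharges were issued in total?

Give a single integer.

Acc 1: bank1 row1 -> MISS (open row1); precharges=0
Acc 2: bank1 row4 -> MISS (open row4); precharges=1
Acc 3: bank1 row3 -> MISS (open row3); precharges=2
Acc 4: bank1 row0 -> MISS (open row0); precharges=3
Acc 5: bank1 row0 -> HIT
Acc 6: bank1 row3 -> MISS (open row3); precharges=4
Acc 7: bank0 row4 -> MISS (open row4); precharges=4
Acc 8: bank1 row1 -> MISS (open row1); precharges=5
Acc 9: bank0 row0 -> MISS (open row0); precharges=6
Acc 10: bank0 row0 -> HIT

Answer: 6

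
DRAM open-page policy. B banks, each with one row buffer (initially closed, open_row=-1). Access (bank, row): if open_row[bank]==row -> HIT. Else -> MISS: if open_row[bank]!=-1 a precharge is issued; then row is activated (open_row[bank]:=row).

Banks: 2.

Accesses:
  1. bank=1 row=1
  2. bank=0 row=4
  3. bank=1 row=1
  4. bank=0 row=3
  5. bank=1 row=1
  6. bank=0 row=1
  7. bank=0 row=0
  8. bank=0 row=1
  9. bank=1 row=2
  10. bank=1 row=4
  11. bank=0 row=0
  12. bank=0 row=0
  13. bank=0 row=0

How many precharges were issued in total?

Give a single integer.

Answer: 7

Derivation:
Acc 1: bank1 row1 -> MISS (open row1); precharges=0
Acc 2: bank0 row4 -> MISS (open row4); precharges=0
Acc 3: bank1 row1 -> HIT
Acc 4: bank0 row3 -> MISS (open row3); precharges=1
Acc 5: bank1 row1 -> HIT
Acc 6: bank0 row1 -> MISS (open row1); precharges=2
Acc 7: bank0 row0 -> MISS (open row0); precharges=3
Acc 8: bank0 row1 -> MISS (open row1); precharges=4
Acc 9: bank1 row2 -> MISS (open row2); precharges=5
Acc 10: bank1 row4 -> MISS (open row4); precharges=6
Acc 11: bank0 row0 -> MISS (open row0); precharges=7
Acc 12: bank0 row0 -> HIT
Acc 13: bank0 row0 -> HIT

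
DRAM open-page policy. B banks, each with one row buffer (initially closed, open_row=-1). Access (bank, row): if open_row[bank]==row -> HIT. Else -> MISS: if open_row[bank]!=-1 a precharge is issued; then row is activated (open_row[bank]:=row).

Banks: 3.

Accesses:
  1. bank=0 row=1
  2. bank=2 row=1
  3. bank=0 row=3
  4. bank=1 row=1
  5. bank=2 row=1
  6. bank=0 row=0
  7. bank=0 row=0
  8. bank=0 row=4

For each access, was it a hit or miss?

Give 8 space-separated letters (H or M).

Acc 1: bank0 row1 -> MISS (open row1); precharges=0
Acc 2: bank2 row1 -> MISS (open row1); precharges=0
Acc 3: bank0 row3 -> MISS (open row3); precharges=1
Acc 4: bank1 row1 -> MISS (open row1); precharges=1
Acc 5: bank2 row1 -> HIT
Acc 6: bank0 row0 -> MISS (open row0); precharges=2
Acc 7: bank0 row0 -> HIT
Acc 8: bank0 row4 -> MISS (open row4); precharges=3

Answer: M M M M H M H M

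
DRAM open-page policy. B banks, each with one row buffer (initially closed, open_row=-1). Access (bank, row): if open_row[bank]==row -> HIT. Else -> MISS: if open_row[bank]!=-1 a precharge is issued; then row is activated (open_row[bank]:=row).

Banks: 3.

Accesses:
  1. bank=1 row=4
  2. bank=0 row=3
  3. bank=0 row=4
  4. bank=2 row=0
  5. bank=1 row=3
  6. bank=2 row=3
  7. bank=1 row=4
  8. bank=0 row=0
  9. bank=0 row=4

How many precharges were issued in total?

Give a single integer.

Answer: 6

Derivation:
Acc 1: bank1 row4 -> MISS (open row4); precharges=0
Acc 2: bank0 row3 -> MISS (open row3); precharges=0
Acc 3: bank0 row4 -> MISS (open row4); precharges=1
Acc 4: bank2 row0 -> MISS (open row0); precharges=1
Acc 5: bank1 row3 -> MISS (open row3); precharges=2
Acc 6: bank2 row3 -> MISS (open row3); precharges=3
Acc 7: bank1 row4 -> MISS (open row4); precharges=4
Acc 8: bank0 row0 -> MISS (open row0); precharges=5
Acc 9: bank0 row4 -> MISS (open row4); precharges=6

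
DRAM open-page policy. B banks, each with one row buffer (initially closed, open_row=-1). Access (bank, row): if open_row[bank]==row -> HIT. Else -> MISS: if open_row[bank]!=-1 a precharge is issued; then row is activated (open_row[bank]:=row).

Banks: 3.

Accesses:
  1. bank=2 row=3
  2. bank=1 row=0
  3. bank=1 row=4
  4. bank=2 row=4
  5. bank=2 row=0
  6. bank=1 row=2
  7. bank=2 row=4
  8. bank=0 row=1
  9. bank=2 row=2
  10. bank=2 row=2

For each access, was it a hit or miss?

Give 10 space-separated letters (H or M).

Answer: M M M M M M M M M H

Derivation:
Acc 1: bank2 row3 -> MISS (open row3); precharges=0
Acc 2: bank1 row0 -> MISS (open row0); precharges=0
Acc 3: bank1 row4 -> MISS (open row4); precharges=1
Acc 4: bank2 row4 -> MISS (open row4); precharges=2
Acc 5: bank2 row0 -> MISS (open row0); precharges=3
Acc 6: bank1 row2 -> MISS (open row2); precharges=4
Acc 7: bank2 row4 -> MISS (open row4); precharges=5
Acc 8: bank0 row1 -> MISS (open row1); precharges=5
Acc 9: bank2 row2 -> MISS (open row2); precharges=6
Acc 10: bank2 row2 -> HIT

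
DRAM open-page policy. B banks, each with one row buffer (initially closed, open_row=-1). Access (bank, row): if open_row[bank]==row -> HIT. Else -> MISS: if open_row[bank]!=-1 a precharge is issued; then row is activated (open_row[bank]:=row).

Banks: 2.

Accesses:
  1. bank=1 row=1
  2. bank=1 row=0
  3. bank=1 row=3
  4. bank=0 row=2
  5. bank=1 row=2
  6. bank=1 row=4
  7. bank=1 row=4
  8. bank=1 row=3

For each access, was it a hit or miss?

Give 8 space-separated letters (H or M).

Acc 1: bank1 row1 -> MISS (open row1); precharges=0
Acc 2: bank1 row0 -> MISS (open row0); precharges=1
Acc 3: bank1 row3 -> MISS (open row3); precharges=2
Acc 4: bank0 row2 -> MISS (open row2); precharges=2
Acc 5: bank1 row2 -> MISS (open row2); precharges=3
Acc 6: bank1 row4 -> MISS (open row4); precharges=4
Acc 7: bank1 row4 -> HIT
Acc 8: bank1 row3 -> MISS (open row3); precharges=5

Answer: M M M M M M H M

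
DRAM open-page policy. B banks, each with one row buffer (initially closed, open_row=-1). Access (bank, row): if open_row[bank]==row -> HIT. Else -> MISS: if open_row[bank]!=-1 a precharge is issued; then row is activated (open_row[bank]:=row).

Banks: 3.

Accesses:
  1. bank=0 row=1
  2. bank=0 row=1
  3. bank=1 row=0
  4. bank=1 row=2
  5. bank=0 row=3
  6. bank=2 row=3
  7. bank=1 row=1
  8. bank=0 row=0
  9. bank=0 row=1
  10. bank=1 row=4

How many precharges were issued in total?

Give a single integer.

Acc 1: bank0 row1 -> MISS (open row1); precharges=0
Acc 2: bank0 row1 -> HIT
Acc 3: bank1 row0 -> MISS (open row0); precharges=0
Acc 4: bank1 row2 -> MISS (open row2); precharges=1
Acc 5: bank0 row3 -> MISS (open row3); precharges=2
Acc 6: bank2 row3 -> MISS (open row3); precharges=2
Acc 7: bank1 row1 -> MISS (open row1); precharges=3
Acc 8: bank0 row0 -> MISS (open row0); precharges=4
Acc 9: bank0 row1 -> MISS (open row1); precharges=5
Acc 10: bank1 row4 -> MISS (open row4); precharges=6

Answer: 6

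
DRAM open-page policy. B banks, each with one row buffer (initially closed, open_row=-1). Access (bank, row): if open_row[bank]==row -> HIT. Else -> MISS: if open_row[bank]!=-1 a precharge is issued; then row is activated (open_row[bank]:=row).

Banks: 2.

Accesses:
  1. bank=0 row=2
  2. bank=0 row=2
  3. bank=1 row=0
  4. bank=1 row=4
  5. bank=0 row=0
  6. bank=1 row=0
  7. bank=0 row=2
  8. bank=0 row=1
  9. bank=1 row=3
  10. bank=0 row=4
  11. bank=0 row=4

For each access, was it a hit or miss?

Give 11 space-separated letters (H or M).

Answer: M H M M M M M M M M H

Derivation:
Acc 1: bank0 row2 -> MISS (open row2); precharges=0
Acc 2: bank0 row2 -> HIT
Acc 3: bank1 row0 -> MISS (open row0); precharges=0
Acc 4: bank1 row4 -> MISS (open row4); precharges=1
Acc 5: bank0 row0 -> MISS (open row0); precharges=2
Acc 6: bank1 row0 -> MISS (open row0); precharges=3
Acc 7: bank0 row2 -> MISS (open row2); precharges=4
Acc 8: bank0 row1 -> MISS (open row1); precharges=5
Acc 9: bank1 row3 -> MISS (open row3); precharges=6
Acc 10: bank0 row4 -> MISS (open row4); precharges=7
Acc 11: bank0 row4 -> HIT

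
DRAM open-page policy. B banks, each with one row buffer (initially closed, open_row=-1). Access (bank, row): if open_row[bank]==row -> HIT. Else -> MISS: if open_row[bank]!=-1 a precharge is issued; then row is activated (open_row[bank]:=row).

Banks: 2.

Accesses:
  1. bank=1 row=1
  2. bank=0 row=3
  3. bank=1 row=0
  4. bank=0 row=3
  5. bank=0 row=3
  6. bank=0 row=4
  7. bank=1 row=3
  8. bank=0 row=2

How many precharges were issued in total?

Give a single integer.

Answer: 4

Derivation:
Acc 1: bank1 row1 -> MISS (open row1); precharges=0
Acc 2: bank0 row3 -> MISS (open row3); precharges=0
Acc 3: bank1 row0 -> MISS (open row0); precharges=1
Acc 4: bank0 row3 -> HIT
Acc 5: bank0 row3 -> HIT
Acc 6: bank0 row4 -> MISS (open row4); precharges=2
Acc 7: bank1 row3 -> MISS (open row3); precharges=3
Acc 8: bank0 row2 -> MISS (open row2); precharges=4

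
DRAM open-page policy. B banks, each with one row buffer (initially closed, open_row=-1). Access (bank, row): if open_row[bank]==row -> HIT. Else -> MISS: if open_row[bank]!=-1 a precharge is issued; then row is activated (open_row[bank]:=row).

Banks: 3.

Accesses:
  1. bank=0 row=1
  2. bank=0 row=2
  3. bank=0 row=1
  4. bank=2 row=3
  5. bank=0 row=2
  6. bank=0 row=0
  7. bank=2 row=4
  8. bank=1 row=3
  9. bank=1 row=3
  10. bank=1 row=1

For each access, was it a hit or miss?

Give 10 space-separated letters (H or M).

Answer: M M M M M M M M H M

Derivation:
Acc 1: bank0 row1 -> MISS (open row1); precharges=0
Acc 2: bank0 row2 -> MISS (open row2); precharges=1
Acc 3: bank0 row1 -> MISS (open row1); precharges=2
Acc 4: bank2 row3 -> MISS (open row3); precharges=2
Acc 5: bank0 row2 -> MISS (open row2); precharges=3
Acc 6: bank0 row0 -> MISS (open row0); precharges=4
Acc 7: bank2 row4 -> MISS (open row4); precharges=5
Acc 8: bank1 row3 -> MISS (open row3); precharges=5
Acc 9: bank1 row3 -> HIT
Acc 10: bank1 row1 -> MISS (open row1); precharges=6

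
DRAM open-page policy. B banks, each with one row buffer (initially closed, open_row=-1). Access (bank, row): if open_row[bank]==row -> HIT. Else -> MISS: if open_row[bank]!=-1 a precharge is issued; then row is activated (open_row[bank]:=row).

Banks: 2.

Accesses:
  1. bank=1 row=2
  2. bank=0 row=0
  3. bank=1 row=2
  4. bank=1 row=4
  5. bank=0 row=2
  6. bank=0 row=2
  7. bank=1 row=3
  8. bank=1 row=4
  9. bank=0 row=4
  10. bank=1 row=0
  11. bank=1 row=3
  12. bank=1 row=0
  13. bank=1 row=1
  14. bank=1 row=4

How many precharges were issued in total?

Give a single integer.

Acc 1: bank1 row2 -> MISS (open row2); precharges=0
Acc 2: bank0 row0 -> MISS (open row0); precharges=0
Acc 3: bank1 row2 -> HIT
Acc 4: bank1 row4 -> MISS (open row4); precharges=1
Acc 5: bank0 row2 -> MISS (open row2); precharges=2
Acc 6: bank0 row2 -> HIT
Acc 7: bank1 row3 -> MISS (open row3); precharges=3
Acc 8: bank1 row4 -> MISS (open row4); precharges=4
Acc 9: bank0 row4 -> MISS (open row4); precharges=5
Acc 10: bank1 row0 -> MISS (open row0); precharges=6
Acc 11: bank1 row3 -> MISS (open row3); precharges=7
Acc 12: bank1 row0 -> MISS (open row0); precharges=8
Acc 13: bank1 row1 -> MISS (open row1); precharges=9
Acc 14: bank1 row4 -> MISS (open row4); precharges=10

Answer: 10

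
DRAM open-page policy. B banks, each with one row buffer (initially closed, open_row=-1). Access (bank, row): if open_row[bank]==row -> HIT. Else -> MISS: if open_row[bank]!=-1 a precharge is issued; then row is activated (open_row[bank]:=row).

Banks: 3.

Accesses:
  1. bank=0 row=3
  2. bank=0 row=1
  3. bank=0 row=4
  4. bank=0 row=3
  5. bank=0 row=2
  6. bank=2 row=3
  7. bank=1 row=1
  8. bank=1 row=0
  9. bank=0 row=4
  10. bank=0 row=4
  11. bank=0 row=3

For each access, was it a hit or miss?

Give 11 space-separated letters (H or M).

Answer: M M M M M M M M M H M

Derivation:
Acc 1: bank0 row3 -> MISS (open row3); precharges=0
Acc 2: bank0 row1 -> MISS (open row1); precharges=1
Acc 3: bank0 row4 -> MISS (open row4); precharges=2
Acc 4: bank0 row3 -> MISS (open row3); precharges=3
Acc 5: bank0 row2 -> MISS (open row2); precharges=4
Acc 6: bank2 row3 -> MISS (open row3); precharges=4
Acc 7: bank1 row1 -> MISS (open row1); precharges=4
Acc 8: bank1 row0 -> MISS (open row0); precharges=5
Acc 9: bank0 row4 -> MISS (open row4); precharges=6
Acc 10: bank0 row4 -> HIT
Acc 11: bank0 row3 -> MISS (open row3); precharges=7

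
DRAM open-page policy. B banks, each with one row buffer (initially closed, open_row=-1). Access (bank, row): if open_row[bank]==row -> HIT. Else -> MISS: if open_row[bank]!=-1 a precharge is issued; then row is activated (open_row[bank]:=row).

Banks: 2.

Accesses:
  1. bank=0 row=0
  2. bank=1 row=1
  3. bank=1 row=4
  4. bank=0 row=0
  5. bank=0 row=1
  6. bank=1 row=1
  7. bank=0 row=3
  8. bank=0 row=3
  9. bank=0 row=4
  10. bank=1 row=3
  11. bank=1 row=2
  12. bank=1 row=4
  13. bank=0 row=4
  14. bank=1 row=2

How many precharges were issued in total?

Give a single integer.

Answer: 9

Derivation:
Acc 1: bank0 row0 -> MISS (open row0); precharges=0
Acc 2: bank1 row1 -> MISS (open row1); precharges=0
Acc 3: bank1 row4 -> MISS (open row4); precharges=1
Acc 4: bank0 row0 -> HIT
Acc 5: bank0 row1 -> MISS (open row1); precharges=2
Acc 6: bank1 row1 -> MISS (open row1); precharges=3
Acc 7: bank0 row3 -> MISS (open row3); precharges=4
Acc 8: bank0 row3 -> HIT
Acc 9: bank0 row4 -> MISS (open row4); precharges=5
Acc 10: bank1 row3 -> MISS (open row3); precharges=6
Acc 11: bank1 row2 -> MISS (open row2); precharges=7
Acc 12: bank1 row4 -> MISS (open row4); precharges=8
Acc 13: bank0 row4 -> HIT
Acc 14: bank1 row2 -> MISS (open row2); precharges=9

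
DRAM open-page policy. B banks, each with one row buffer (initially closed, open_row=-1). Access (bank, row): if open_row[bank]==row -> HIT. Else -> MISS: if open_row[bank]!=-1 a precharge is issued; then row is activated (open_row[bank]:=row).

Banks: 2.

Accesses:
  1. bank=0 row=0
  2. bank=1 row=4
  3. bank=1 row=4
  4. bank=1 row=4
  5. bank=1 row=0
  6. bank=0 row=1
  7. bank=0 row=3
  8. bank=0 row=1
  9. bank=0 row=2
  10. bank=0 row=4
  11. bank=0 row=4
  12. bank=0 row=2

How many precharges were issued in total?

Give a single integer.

Acc 1: bank0 row0 -> MISS (open row0); precharges=0
Acc 2: bank1 row4 -> MISS (open row4); precharges=0
Acc 3: bank1 row4 -> HIT
Acc 4: bank1 row4 -> HIT
Acc 5: bank1 row0 -> MISS (open row0); precharges=1
Acc 6: bank0 row1 -> MISS (open row1); precharges=2
Acc 7: bank0 row3 -> MISS (open row3); precharges=3
Acc 8: bank0 row1 -> MISS (open row1); precharges=4
Acc 9: bank0 row2 -> MISS (open row2); precharges=5
Acc 10: bank0 row4 -> MISS (open row4); precharges=6
Acc 11: bank0 row4 -> HIT
Acc 12: bank0 row2 -> MISS (open row2); precharges=7

Answer: 7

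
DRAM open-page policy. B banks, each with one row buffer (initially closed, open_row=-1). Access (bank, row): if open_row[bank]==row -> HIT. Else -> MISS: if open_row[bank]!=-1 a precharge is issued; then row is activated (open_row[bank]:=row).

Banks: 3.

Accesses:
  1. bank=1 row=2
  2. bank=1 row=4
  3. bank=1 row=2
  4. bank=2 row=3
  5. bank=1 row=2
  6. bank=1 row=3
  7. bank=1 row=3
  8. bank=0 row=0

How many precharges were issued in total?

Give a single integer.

Acc 1: bank1 row2 -> MISS (open row2); precharges=0
Acc 2: bank1 row4 -> MISS (open row4); precharges=1
Acc 3: bank1 row2 -> MISS (open row2); precharges=2
Acc 4: bank2 row3 -> MISS (open row3); precharges=2
Acc 5: bank1 row2 -> HIT
Acc 6: bank1 row3 -> MISS (open row3); precharges=3
Acc 7: bank1 row3 -> HIT
Acc 8: bank0 row0 -> MISS (open row0); precharges=3

Answer: 3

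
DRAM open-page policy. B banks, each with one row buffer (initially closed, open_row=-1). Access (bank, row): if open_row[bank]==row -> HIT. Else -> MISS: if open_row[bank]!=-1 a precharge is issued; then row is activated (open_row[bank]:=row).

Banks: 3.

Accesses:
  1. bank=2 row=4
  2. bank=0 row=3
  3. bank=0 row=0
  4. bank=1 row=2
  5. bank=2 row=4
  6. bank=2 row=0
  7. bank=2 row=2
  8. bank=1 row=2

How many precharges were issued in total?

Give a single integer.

Answer: 3

Derivation:
Acc 1: bank2 row4 -> MISS (open row4); precharges=0
Acc 2: bank0 row3 -> MISS (open row3); precharges=0
Acc 3: bank0 row0 -> MISS (open row0); precharges=1
Acc 4: bank1 row2 -> MISS (open row2); precharges=1
Acc 5: bank2 row4 -> HIT
Acc 6: bank2 row0 -> MISS (open row0); precharges=2
Acc 7: bank2 row2 -> MISS (open row2); precharges=3
Acc 8: bank1 row2 -> HIT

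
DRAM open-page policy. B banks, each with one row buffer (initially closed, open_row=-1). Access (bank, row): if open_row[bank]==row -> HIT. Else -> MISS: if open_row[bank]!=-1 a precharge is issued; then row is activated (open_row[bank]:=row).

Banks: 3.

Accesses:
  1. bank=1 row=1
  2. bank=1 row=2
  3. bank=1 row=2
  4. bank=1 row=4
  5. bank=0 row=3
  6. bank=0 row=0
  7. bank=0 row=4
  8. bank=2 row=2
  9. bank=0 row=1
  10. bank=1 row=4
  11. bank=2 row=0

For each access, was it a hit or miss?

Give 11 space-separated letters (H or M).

Answer: M M H M M M M M M H M

Derivation:
Acc 1: bank1 row1 -> MISS (open row1); precharges=0
Acc 2: bank1 row2 -> MISS (open row2); precharges=1
Acc 3: bank1 row2 -> HIT
Acc 4: bank1 row4 -> MISS (open row4); precharges=2
Acc 5: bank0 row3 -> MISS (open row3); precharges=2
Acc 6: bank0 row0 -> MISS (open row0); precharges=3
Acc 7: bank0 row4 -> MISS (open row4); precharges=4
Acc 8: bank2 row2 -> MISS (open row2); precharges=4
Acc 9: bank0 row1 -> MISS (open row1); precharges=5
Acc 10: bank1 row4 -> HIT
Acc 11: bank2 row0 -> MISS (open row0); precharges=6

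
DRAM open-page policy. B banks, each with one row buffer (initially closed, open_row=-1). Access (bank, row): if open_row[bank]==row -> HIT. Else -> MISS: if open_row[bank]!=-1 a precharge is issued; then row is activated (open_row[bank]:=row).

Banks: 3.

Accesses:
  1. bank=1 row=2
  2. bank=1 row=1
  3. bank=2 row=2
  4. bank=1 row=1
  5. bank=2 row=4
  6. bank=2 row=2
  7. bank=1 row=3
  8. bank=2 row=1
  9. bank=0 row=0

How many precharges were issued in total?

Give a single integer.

Acc 1: bank1 row2 -> MISS (open row2); precharges=0
Acc 2: bank1 row1 -> MISS (open row1); precharges=1
Acc 3: bank2 row2 -> MISS (open row2); precharges=1
Acc 4: bank1 row1 -> HIT
Acc 5: bank2 row4 -> MISS (open row4); precharges=2
Acc 6: bank2 row2 -> MISS (open row2); precharges=3
Acc 7: bank1 row3 -> MISS (open row3); precharges=4
Acc 8: bank2 row1 -> MISS (open row1); precharges=5
Acc 9: bank0 row0 -> MISS (open row0); precharges=5

Answer: 5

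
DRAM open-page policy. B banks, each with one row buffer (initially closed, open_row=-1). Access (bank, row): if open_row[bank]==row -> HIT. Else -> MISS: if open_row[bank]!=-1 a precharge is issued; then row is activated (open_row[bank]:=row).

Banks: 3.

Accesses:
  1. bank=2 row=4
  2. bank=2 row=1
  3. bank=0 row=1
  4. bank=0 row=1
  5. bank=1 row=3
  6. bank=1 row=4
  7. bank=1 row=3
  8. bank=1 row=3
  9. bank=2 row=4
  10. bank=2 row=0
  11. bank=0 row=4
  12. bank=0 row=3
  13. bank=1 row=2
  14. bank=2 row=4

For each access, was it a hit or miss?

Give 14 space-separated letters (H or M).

Acc 1: bank2 row4 -> MISS (open row4); precharges=0
Acc 2: bank2 row1 -> MISS (open row1); precharges=1
Acc 3: bank0 row1 -> MISS (open row1); precharges=1
Acc 4: bank0 row1 -> HIT
Acc 5: bank1 row3 -> MISS (open row3); precharges=1
Acc 6: bank1 row4 -> MISS (open row4); precharges=2
Acc 7: bank1 row3 -> MISS (open row3); precharges=3
Acc 8: bank1 row3 -> HIT
Acc 9: bank2 row4 -> MISS (open row4); precharges=4
Acc 10: bank2 row0 -> MISS (open row0); precharges=5
Acc 11: bank0 row4 -> MISS (open row4); precharges=6
Acc 12: bank0 row3 -> MISS (open row3); precharges=7
Acc 13: bank1 row2 -> MISS (open row2); precharges=8
Acc 14: bank2 row4 -> MISS (open row4); precharges=9

Answer: M M M H M M M H M M M M M M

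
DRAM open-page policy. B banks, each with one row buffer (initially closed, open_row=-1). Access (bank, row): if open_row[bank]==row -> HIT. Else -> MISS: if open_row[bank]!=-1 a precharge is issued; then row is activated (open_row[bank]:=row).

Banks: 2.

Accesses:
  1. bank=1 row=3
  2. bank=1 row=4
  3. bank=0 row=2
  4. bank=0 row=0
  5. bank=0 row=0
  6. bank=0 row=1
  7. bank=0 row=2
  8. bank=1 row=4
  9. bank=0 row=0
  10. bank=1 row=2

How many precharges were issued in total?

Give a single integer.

Answer: 6

Derivation:
Acc 1: bank1 row3 -> MISS (open row3); precharges=0
Acc 2: bank1 row4 -> MISS (open row4); precharges=1
Acc 3: bank0 row2 -> MISS (open row2); precharges=1
Acc 4: bank0 row0 -> MISS (open row0); precharges=2
Acc 5: bank0 row0 -> HIT
Acc 6: bank0 row1 -> MISS (open row1); precharges=3
Acc 7: bank0 row2 -> MISS (open row2); precharges=4
Acc 8: bank1 row4 -> HIT
Acc 9: bank0 row0 -> MISS (open row0); precharges=5
Acc 10: bank1 row2 -> MISS (open row2); precharges=6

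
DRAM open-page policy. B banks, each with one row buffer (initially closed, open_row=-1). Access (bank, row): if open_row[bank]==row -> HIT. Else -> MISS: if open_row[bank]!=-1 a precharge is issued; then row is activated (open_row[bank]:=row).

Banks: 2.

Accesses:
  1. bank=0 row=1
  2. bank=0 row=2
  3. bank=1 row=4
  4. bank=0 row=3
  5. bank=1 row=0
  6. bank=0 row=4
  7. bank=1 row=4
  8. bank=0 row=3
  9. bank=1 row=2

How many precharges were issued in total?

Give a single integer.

Answer: 7

Derivation:
Acc 1: bank0 row1 -> MISS (open row1); precharges=0
Acc 2: bank0 row2 -> MISS (open row2); precharges=1
Acc 3: bank1 row4 -> MISS (open row4); precharges=1
Acc 4: bank0 row3 -> MISS (open row3); precharges=2
Acc 5: bank1 row0 -> MISS (open row0); precharges=3
Acc 6: bank0 row4 -> MISS (open row4); precharges=4
Acc 7: bank1 row4 -> MISS (open row4); precharges=5
Acc 8: bank0 row3 -> MISS (open row3); precharges=6
Acc 9: bank1 row2 -> MISS (open row2); precharges=7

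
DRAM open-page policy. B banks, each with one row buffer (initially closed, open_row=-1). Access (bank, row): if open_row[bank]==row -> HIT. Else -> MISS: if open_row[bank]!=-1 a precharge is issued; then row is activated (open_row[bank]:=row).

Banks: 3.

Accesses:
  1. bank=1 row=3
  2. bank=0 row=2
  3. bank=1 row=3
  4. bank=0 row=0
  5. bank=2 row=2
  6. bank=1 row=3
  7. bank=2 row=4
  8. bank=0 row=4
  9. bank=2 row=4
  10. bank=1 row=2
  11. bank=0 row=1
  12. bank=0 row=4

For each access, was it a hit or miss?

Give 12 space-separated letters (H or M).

Acc 1: bank1 row3 -> MISS (open row3); precharges=0
Acc 2: bank0 row2 -> MISS (open row2); precharges=0
Acc 3: bank1 row3 -> HIT
Acc 4: bank0 row0 -> MISS (open row0); precharges=1
Acc 5: bank2 row2 -> MISS (open row2); precharges=1
Acc 6: bank1 row3 -> HIT
Acc 7: bank2 row4 -> MISS (open row4); precharges=2
Acc 8: bank0 row4 -> MISS (open row4); precharges=3
Acc 9: bank2 row4 -> HIT
Acc 10: bank1 row2 -> MISS (open row2); precharges=4
Acc 11: bank0 row1 -> MISS (open row1); precharges=5
Acc 12: bank0 row4 -> MISS (open row4); precharges=6

Answer: M M H M M H M M H M M M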